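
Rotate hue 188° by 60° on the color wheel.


New hue = (H + rotation) mod 360
New hue = (188 + 60) mod 360
= 248 mod 360
= 248°


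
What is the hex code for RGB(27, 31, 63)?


R = 27 → 1B (hex)
G = 31 → 1F (hex)
B = 63 → 3F (hex)
Hex = #1B1F3F


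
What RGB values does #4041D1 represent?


40 → 64 (R)
41 → 65 (G)
D1 → 209 (B)
= RGB(64, 65, 209)


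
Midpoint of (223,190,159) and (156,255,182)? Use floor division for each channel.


Midpoint: each channel = ⌊(C₁+C₂)/2⌋
R: ⌊(223+156)/2⌋ = 189
G: ⌊(190+255)/2⌋ = 222
B: ⌊(159+182)/2⌋ = 170
= RGB(189, 222, 170)


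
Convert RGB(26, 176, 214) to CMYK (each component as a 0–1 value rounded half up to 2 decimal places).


R'=26/255≈0.1020, G'=176/255≈0.6902, B'=214/255≈0.8392
K = 1 - max(R',G',B') = 1 - 214/255 = 41/255 = 0.16078… → 0.16
(1-R'-K)/(1-K) simplifies to (max-R)/max with max = 214:
C = (214-26)/214 = 188/214 = 0.87850… → 0.88
M = (214-176)/214 = 38/214 = 0.17757… → 0.18
Y = (214-214)/214 = 0/214 = 0 → 0.00
= CMYK(0.88, 0.18, 0.00, 0.16)


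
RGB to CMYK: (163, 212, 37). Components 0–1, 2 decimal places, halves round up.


R'=163/255≈0.6392, G'=212/255≈0.8314, B'=37/255≈0.1451
K = 1 - max(R',G',B') = 1 - 212/255 = 43/255 = 0.16862… → 0.17
(1-R'-K)/(1-K) simplifies to (max-R)/max with max = 212:
C = (212-163)/212 = 49/212 = 0.23113… → 0.23
M = (212-212)/212 = 0/212 = 0 → 0.00
Y = (212-37)/212 = 175/212 = 0.82547… → 0.83
= CMYK(0.23, 0.00, 0.83, 0.17)


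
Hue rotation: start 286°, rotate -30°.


New hue = (H + rotation) mod 360
New hue = (286 -30) mod 360
= 256 mod 360
= 256°


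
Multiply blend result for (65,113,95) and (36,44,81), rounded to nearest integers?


Multiply: C = A×B/255, rounded to nearest integer
R: 65×36/255 = 2340/255 ≈ 9.176 → 9
G: 113×44/255 = 4972/255 ≈ 19.498 → 19
B: 95×81/255 = 7695/255 ≈ 30.176 → 30
= RGB(9, 19, 30)


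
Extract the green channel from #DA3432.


Color: #DA3432
R = DA = 218
G = 34 = 52
B = 32 = 50
Green = 52


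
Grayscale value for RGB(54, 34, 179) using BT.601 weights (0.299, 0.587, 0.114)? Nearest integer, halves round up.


Gray = 0.299×R + 0.587×G + 0.114×B
Gray = 0.299×54 + 0.587×34 + 0.114×179
Gray = 16.146 + 19.958 + 20.406
Gray = 56.510 → round half up → 57
Gray = 57


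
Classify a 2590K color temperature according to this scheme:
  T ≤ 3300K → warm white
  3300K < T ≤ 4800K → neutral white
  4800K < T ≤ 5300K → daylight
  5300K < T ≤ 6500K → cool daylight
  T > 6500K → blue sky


Temperature: 2590K
2590K ≤ 3300K → warm white
Classification: warm white


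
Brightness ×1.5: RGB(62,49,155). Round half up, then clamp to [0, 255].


Multiply each channel by 1.5, round half up, clamp to [0, 255]
R: 62×1.5 = 93
G: 49×1.5 = 73.5 → round → 74
B: 155×1.5 = 232.5 → round → 233
= RGB(93, 74, 233)


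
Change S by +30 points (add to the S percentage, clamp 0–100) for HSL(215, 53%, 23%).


Original S = 53%
Adjustment = +30 percentage points
New S = 53 + (30) = 83
Clamp to [0, 100] → 83
= HSL(215°, 83%, 23%)


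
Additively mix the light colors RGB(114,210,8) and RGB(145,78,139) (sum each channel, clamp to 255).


Additive: each channel = min(255, C₁+C₂)
R: 114+145 = 259 → 255
G: 210+78 = 288 → 255
B: 8+139 = 147 → 147
= RGB(255, 255, 147)


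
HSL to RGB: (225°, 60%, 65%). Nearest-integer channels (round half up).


H=225°, S=0.60, L=0.65
C = (1-|2L-1|)×S = (1-|0.30|)×0.60 = 0.42
H' = H/60 = 225/60 ≈ 3.7500; X = C×(1-|H' mod 2 - 1|) = 0.105
m = L - C/2 = 0.65 - 0.21 = 0.44
Sector ⌊H'⌋ = 3 → (R',G',B') = (0.0, 0.105, 0.42)
RGB = ((R'+m)×255, (G'+m)×255, (B'+m)×255) = (112.2, 138.975, 219.3)
Round half up → RGB(112, 139, 219)


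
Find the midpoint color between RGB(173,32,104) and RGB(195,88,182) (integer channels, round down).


Midpoint: each channel = ⌊(C₁+C₂)/2⌋
R: ⌊(173+195)/2⌋ = 184
G: ⌊(32+88)/2⌋ = 60
B: ⌊(104+182)/2⌋ = 143
= RGB(184, 60, 143)


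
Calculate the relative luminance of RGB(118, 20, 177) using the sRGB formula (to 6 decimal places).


Linearize each channel (sRGB transfer function): c = v/255; c_lin = c/12.92 if c ≤ 0.04045, else ((c+0.055)/1.055)^2.4
  R: 118/255 ≈ 0.462745 > 0.04045 → ((0.462745+0.055)/1.055)^2.4 ≈ 0.181164
  G: 20/255 ≈ 0.078431 > 0.04045 → ((0.078431+0.055)/1.055)^2.4 ≈ 0.006995
  B: 177/255 ≈ 0.694118 > 0.04045 → ((0.694118+0.055)/1.055)^2.4 ≈ 0.439657
R_lin = 0.181164, G_lin = 0.006995, B_lin = 0.439657
L = 0.2126×R + 0.7152×G + 0.0722×B
L = 0.2126×0.181164 + 0.7152×0.006995 + 0.0722×0.439657
L ≈ 0.075262


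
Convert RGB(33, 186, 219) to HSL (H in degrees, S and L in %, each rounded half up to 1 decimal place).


Normalize: R'=33/255≈0.1294, G'=186/255≈0.7294, B'=219/255≈0.8588
Max=219/255, Min=33/255, Δ=Max-Min=186/255
L = (Max+Min)/2 = (219+33)/510 = 252/510 = 0.49411… → L = 49.4%
L ≤ 0.5 → S = Δ/(Max+Min) = 186/(219+33) = 186/252 = 0.73809… → S = 73.8%
(the 1/255 factors cancel in S and H, so raw channel differences can be used)
Max is B' → H = 60 × ((R-G)/Δ + 4) = 60 × ((33-186)/186 + 4)
  -153/186 + 4 = -0.8225… + 4 = 3.1774…
  H = 60 × 3.1774… = 190.645…° → H = 190.6°
= HSL(190.6°, 73.8%, 49.4%)


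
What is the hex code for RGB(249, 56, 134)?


R = 249 → F9 (hex)
G = 56 → 38 (hex)
B = 134 → 86 (hex)
Hex = #F93886


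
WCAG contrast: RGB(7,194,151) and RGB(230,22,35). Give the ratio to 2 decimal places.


Linearize each sRGB channel c=v/255: c/12.92 if c ≤ 0.04045 else ((c+0.055)/1.055)^2.4
L = 0.2126×R_lin + 0.7152×G_lin + 0.0722×B_lin
Color 1 (7,194,151):
  R=7: 7/255≈0.0275 ≤ 0.04045 → 0.0275/12.92 ≈ 0.00212
  G=194: 194/255≈0.7608 > 0.04045 → ((0.7608+0.055)/1.055)^2.4 ≈ 0.53948
  B=151: 151/255≈0.5922 > 0.04045 → ((0.5922+0.055)/1.055)^2.4 ≈ 0.30947
  L1 = 0.2126×0.00212 + 0.7152×0.53948 + 0.0722×0.30947 ≈ 0.40863
Color 2 (230,22,35):
  R=230: 230/255≈0.9020 > 0.04045 → ((0.9020+0.055)/1.055)^2.4 ≈ 0.79130
  G=22: 22/255≈0.0863 > 0.04045 → ((0.0863+0.055)/1.055)^2.4 ≈ 0.00802
  B=35: 35/255≈0.1373 > 0.04045 → ((0.1373+0.055)/1.055)^2.4 ≈ 0.01681
  L2 = 0.2126×0.79130 + 0.7152×0.00802 + 0.0722×0.01681 ≈ 0.17518
Lighter = 0.40863, Darker = 0.17518
Ratio = (L_lighter + 0.05) / (L_darker + 0.05)
Ratio = (0.40863 + 0.05) / (0.17518 + 0.05) = 0.45863 / 0.22518 ≈ 2.0367
Ratio ≈ 2.04:1


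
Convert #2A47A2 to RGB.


2A → 42 (R)
47 → 71 (G)
A2 → 162 (B)
= RGB(42, 71, 162)


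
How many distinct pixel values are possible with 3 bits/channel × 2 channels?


Total bits = 3 bits/channel × 2 channels = 6 bits
Distinct pixel values = 2^6
= 64 pixel values


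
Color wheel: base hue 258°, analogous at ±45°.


Base hue: 258°
Left analog: (258 - 45) mod 360 = 213°
Right analog: (258 + 45) mod 360 = 303°
Analogous hues = 213° and 303°


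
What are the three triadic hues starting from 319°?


Triadic: equally spaced at 120° intervals
H1 = 319°
H2 = (319 + 120) mod 360 = 79°
H3 = (319 + 240) mod 360 = 199°
Triadic = 319°, 79°, 199°


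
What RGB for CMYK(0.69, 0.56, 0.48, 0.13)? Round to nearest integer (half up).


R = 255 × (1-C) × (1-K) = 255 × 0.31 × 0.87 = 68.7735 → 69
G = 255 × (1-M) × (1-K) = 255 × 0.44 × 0.87 = 97.614 → 98
B = 255 × (1-Y) × (1-K) = 255 × 0.52 × 0.87 = 115.362 → 115
= RGB(69, 98, 115)


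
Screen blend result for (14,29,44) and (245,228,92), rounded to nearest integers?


Screen: C = 255 - (255-A)×(255-B)/255, rounded to nearest integer
R: 255 - (255-14)×(255-245)/255 = 255 - 2410/255 ≈ 255 - 9.451 = 245.549 → 246
G: 255 - (255-29)×(255-228)/255 = 255 - 6102/255 ≈ 255 - 23.929 = 231.071 → 231
B: 255 - (255-44)×(255-92)/255 = 255 - 34393/255 ≈ 255 - 134.875 = 120.125 → 120
= RGB(246, 231, 120)


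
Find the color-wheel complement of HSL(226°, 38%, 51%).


Complement = opposite side of color wheel = hue + 180°
H' = (226 + 180) mod 360 = 46°
S and L unchanged.
= HSL(46°, 38%, 51%)


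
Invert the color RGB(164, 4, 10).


Invert: (255-R, 255-G, 255-B)
R: 255-164 = 91
G: 255-4 = 251
B: 255-10 = 245
= RGB(91, 251, 245)


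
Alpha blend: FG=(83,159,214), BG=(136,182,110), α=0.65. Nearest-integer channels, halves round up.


C = α×F + (1-α)×B, with 1-α = 0.35
R: 0.65×83 + 0.35×136 = 53.95 + 47.60 = 101.55 → 102
G: 0.65×159 + 0.35×182 = 103.35 + 63.70 = 167.05 → 167
B: 0.65×214 + 0.35×110 = 139.10 + 38.50 = 177.60 → 178
= RGB(102, 167, 178)


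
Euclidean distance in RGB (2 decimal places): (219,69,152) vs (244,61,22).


d = √[(R₁-R₂)² + (G₁-G₂)² + (B₁-B₂)²]
d = √[(219-244)² + (69-61)² + (152-22)²]
d = √[625 + 64 + 16900]
d = √17589
d ≈ 132.62


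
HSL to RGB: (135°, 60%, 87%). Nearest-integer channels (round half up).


H=135°, S=0.60, L=0.87
C = (1-|2L-1|)×S = (1-|0.74|)×0.60 = 0.156
H' = H/60 = 135/60 ≈ 2.2500; X = C×(1-|H' mod 2 - 1|) = 0.039
m = L - C/2 = 0.87 - 0.078 = 0.792
Sector ⌊H'⌋ = 2 → (R',G',B') = (0.0, 0.156, 0.039)
RGB = ((R'+m)×255, (G'+m)×255, (B'+m)×255) = (201.96, 241.74, 211.905)
Round half up → RGB(202, 242, 212)


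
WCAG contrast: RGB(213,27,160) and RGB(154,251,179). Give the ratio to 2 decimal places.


Linearize each sRGB channel c=v/255: c/12.92 if c ≤ 0.04045 else ((c+0.055)/1.055)^2.4
L = 0.2126×R_lin + 0.7152×G_lin + 0.0722×B_lin
Color 1 (213,27,160):
  R=213: 213/255≈0.8353 > 0.04045 → ((0.8353+0.055)/1.055)^2.4 ≈ 0.66539
  G=27: 27/255≈0.1059 > 0.04045 → ((0.1059+0.055)/1.055)^2.4 ≈ 0.01096
  B=160: 160/255≈0.6275 > 0.04045 → ((0.6275+0.055)/1.055)^2.4 ≈ 0.35153
  L1 = 0.2126×0.66539 + 0.7152×0.01096 + 0.0722×0.35153 ≈ 0.17468
Color 2 (154,251,179):
  R=154: 154/255≈0.6039 > 0.04045 → ((0.6039+0.055)/1.055)^2.4 ≈ 0.32314
  G=251: 251/255≈0.9843 > 0.04045 → ((0.9843+0.055)/1.055)^2.4 ≈ 0.96469
  B=179: 179/255≈0.7020 > 0.04045 → ((0.7020+0.055)/1.055)^2.4 ≈ 0.45079
  L2 = 0.2126×0.32314 + 0.7152×0.96469 + 0.0722×0.45079 ≈ 0.79119
Lighter = 0.79119, Darker = 0.17468
Ratio = (L_lighter + 0.05) / (L_darker + 0.05)
Ratio = (0.79119 + 0.05) / (0.17468 + 0.05) = 0.84119 / 0.22468 ≈ 3.7439
Ratio ≈ 3.74:1


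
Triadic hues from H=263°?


Triadic: equally spaced at 120° intervals
H1 = 263°
H2 = (263 + 120) mod 360 = 23°
H3 = (263 + 240) mod 360 = 143°
Triadic = 263°, 23°, 143°


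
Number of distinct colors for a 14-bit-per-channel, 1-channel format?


Total bits = 14 bits/channel × 1 channels = 14 bits
Distinct colors = 2^14
= 16,384 colors


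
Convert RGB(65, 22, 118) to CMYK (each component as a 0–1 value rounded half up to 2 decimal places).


R'=65/255≈0.2549, G'=22/255≈0.0863, B'=118/255≈0.4627
K = 1 - max(R',G',B') = 1 - 118/255 = 137/255 = 0.53725… → 0.54
(1-R'-K)/(1-K) simplifies to (max-R)/max with max = 118:
C = (118-65)/118 = 53/118 = 0.44915… → 0.45
M = (118-22)/118 = 96/118 = 0.81355… → 0.81
Y = (118-118)/118 = 0/118 = 0 → 0.00
= CMYK(0.45, 0.81, 0.00, 0.54)


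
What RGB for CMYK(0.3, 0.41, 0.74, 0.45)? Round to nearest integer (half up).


R = 255 × (1-C) × (1-K) = 255 × 0.70 × 0.55 = 98.175 → 98
G = 255 × (1-M) × (1-K) = 255 × 0.59 × 0.55 = 82.7475 → 83
B = 255 × (1-Y) × (1-K) = 255 × 0.26 × 0.55 = 36.465 → 36
= RGB(98, 83, 36)


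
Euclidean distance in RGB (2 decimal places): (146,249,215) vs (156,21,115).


d = √[(R₁-R₂)² + (G₁-G₂)² + (B₁-B₂)²]
d = √[(146-156)² + (249-21)² + (215-115)²]
d = √[100 + 51984 + 10000]
d = √62084
d ≈ 249.17


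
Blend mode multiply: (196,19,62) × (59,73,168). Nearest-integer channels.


Multiply: C = A×B/255, rounded to nearest integer
R: 196×59/255 = 11564/255 ≈ 45.349 → 45
G: 19×73/255 = 1387/255 ≈ 5.439 → 5
B: 62×168/255 = 10416/255 ≈ 40.847 → 41
= RGB(45, 5, 41)


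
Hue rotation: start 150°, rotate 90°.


New hue = (H + rotation) mod 360
New hue = (150 + 90) mod 360
= 240 mod 360
= 240°


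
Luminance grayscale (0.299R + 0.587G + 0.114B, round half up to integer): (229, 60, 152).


Gray = 0.299×R + 0.587×G + 0.114×B
Gray = 0.299×229 + 0.587×60 + 0.114×152
Gray = 68.471 + 35.220 + 17.328
Gray = 121.019 → round half up → 121
Gray = 121


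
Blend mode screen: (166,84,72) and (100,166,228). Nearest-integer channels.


Screen: C = 255 - (255-A)×(255-B)/255, rounded to nearest integer
R: 255 - (255-166)×(255-100)/255 = 255 - 13795/255 ≈ 255 - 54.098 = 200.902 → 201
G: 255 - (255-84)×(255-166)/255 = 255 - 15219/255 ≈ 255 - 59.682 = 195.318 → 195
B: 255 - (255-72)×(255-228)/255 = 255 - 4941/255 ≈ 255 - 19.376 = 235.624 → 236
= RGB(201, 195, 236)


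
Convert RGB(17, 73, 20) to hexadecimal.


R = 17 → 11 (hex)
G = 73 → 49 (hex)
B = 20 → 14 (hex)
Hex = #114914


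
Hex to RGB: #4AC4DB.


4A → 74 (R)
C4 → 196 (G)
DB → 219 (B)
= RGB(74, 196, 219)


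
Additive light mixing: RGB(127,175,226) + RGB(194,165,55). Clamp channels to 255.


Additive: each channel = min(255, C₁+C₂)
R: 127+194 = 321 → 255
G: 175+165 = 340 → 255
B: 226+55 = 281 → 255
= RGB(255, 255, 255)


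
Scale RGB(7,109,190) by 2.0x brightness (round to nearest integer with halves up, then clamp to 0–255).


Multiply each channel by 2.0, round half up, clamp to [0, 255]
R: 7×2.0 = 14
G: 109×2.0 = 218
B: 190×2.0 = 380 → clamp → 255
= RGB(14, 218, 255)


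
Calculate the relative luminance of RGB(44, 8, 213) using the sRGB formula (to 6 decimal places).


Linearize each channel (sRGB transfer function): c = v/255; c_lin = c/12.92 if c ≤ 0.04045, else ((c+0.055)/1.055)^2.4
  R: 44/255 ≈ 0.172549 > 0.04045 → ((0.172549+0.055)/1.055)^2.4 ≈ 0.025187
  G: 8/255 ≈ 0.031373 ≤ 0.04045 → 0.031373/12.92 ≈ 0.002428
  B: 213/255 ≈ 0.835294 > 0.04045 → ((0.835294+0.055)/1.055)^2.4 ≈ 0.665387
R_lin = 0.025187, G_lin = 0.002428, B_lin = 0.665387
L = 0.2126×R + 0.7152×G + 0.0722×B
L = 0.2126×0.025187 + 0.7152×0.002428 + 0.0722×0.665387
L ≈ 0.055132


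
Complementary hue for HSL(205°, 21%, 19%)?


Complement = opposite side of color wheel = hue + 180°
H' = (205 + 180) mod 360 = 25°
S and L unchanged.
= HSL(25°, 21%, 19%)


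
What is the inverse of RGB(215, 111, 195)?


Invert: (255-R, 255-G, 255-B)
R: 255-215 = 40
G: 255-111 = 144
B: 255-195 = 60
= RGB(40, 144, 60)


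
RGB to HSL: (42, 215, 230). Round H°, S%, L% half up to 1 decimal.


Normalize: R'=42/255≈0.1647, G'=215/255≈0.8431, B'=230/255≈0.9020
Max=230/255, Min=42/255, Δ=Max-Min=188/255
L = (Max+Min)/2 = (230+42)/510 = 272/510 = 0.53333… → L = 53.3%
L > 0.5 → S = Δ/(2-Max-Min) = 188/(510-230-42) = 188/238 = 0.78991… → S = 79.0%
(the 1/255 factors cancel in S and H, so raw channel differences can be used)
Max is B' → H = 60 × ((R-G)/Δ + 4) = 60 × ((42-215)/188 + 4)
  -173/188 + 4 = -0.9202… + 4 = 3.0797…
  H = 60 × 3.0797… = 184.787…° → H = 184.8°
= HSL(184.8°, 79.0%, 53.3%)


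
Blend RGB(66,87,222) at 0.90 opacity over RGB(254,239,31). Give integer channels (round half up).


C = α×F + (1-α)×B, with 1-α = 0.10
R: 0.90×66 + 0.10×254 = 59.40 + 25.40 = 84.80 → 85
G: 0.90×87 + 0.10×239 = 78.30 + 23.90 = 102.20 → 102
B: 0.90×222 + 0.10×31 = 199.80 + 3.10 = 202.90 → 203
= RGB(85, 102, 203)


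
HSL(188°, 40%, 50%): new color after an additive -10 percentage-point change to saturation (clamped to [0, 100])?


Original S = 40%
Adjustment = -10 percentage points
New S = 40 + (-10) = 30
Clamp to [0, 100] → 30
= HSL(188°, 30%, 50%)


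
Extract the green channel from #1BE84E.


Color: #1BE84E
R = 1B = 27
G = E8 = 232
B = 4E = 78
Green = 232


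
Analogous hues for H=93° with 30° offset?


Base hue: 93°
Left analog: (93 - 30) mod 360 = 63°
Right analog: (93 + 30) mod 360 = 123°
Analogous hues = 63° and 123°


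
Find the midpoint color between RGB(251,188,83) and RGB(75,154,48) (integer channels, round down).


Midpoint: each channel = ⌊(C₁+C₂)/2⌋
R: ⌊(251+75)/2⌋ = 163
G: ⌊(188+154)/2⌋ = 171
B: ⌊(83+48)/2⌋ = 65
= RGB(163, 171, 65)


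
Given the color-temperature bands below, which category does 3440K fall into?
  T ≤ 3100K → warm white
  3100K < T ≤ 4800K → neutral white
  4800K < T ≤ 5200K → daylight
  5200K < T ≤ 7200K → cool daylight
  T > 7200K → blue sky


Temperature: 3440K
3100K < 3440K ≤ 4800K → neutral white
Classification: neutral white


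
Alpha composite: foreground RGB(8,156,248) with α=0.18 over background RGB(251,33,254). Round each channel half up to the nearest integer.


C = α×F + (1-α)×B, with 1-α = 0.82
R: 0.18×8 + 0.82×251 = 1.44 + 205.82 = 207.26 → 207
G: 0.18×156 + 0.82×33 = 28.08 + 27.06 = 55.14 → 55
B: 0.18×248 + 0.82×254 = 44.64 + 208.28 = 252.92 → 253
= RGB(207, 55, 253)


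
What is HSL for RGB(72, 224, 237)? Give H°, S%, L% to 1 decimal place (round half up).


Normalize: R'=72/255≈0.2824, G'=224/255≈0.8784, B'=237/255≈0.9294
Max=237/255, Min=72/255, Δ=Max-Min=165/255
L = (Max+Min)/2 = (237+72)/510 = 309/510 = 0.60588… → L = 60.6%
L > 0.5 → S = Δ/(2-Max-Min) = 165/(510-237-72) = 165/201 = 0.82089… → S = 82.1%
(the 1/255 factors cancel in S and H, so raw channel differences can be used)
Max is B' → H = 60 × ((R-G)/Δ + 4) = 60 × ((72-224)/165 + 4)
  -152/165 + 4 = -0.9212… + 4 = 3.0787…
  H = 60 × 3.0787… = 184.727…° → H = 184.7°
= HSL(184.7°, 82.1%, 60.6%)


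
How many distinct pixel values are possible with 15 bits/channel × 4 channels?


Total bits = 15 bits/channel × 4 channels = 60 bits
Distinct pixel values = 2^60
= 1,152,921,504,606,846,976 pixel values


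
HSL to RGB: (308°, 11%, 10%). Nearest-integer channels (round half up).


H=308°, S=0.11, L=0.10
C = (1-|2L-1|)×S = (1-|-0.80|)×0.11 = 0.022
H' = H/60 = 308/60 ≈ 5.1333; X = C×(1-|H' mod 2 - 1|) ≈ 0.0191
m = L - C/2 = 0.10 - 0.011 = 0.089
Sector ⌊H'⌋ = 5 → (R',G',B') = (0.022, 0.0, ≈0.0191)
RGB = ((R'+m)×255, (G'+m)×255, (B'+m)×255) = (28.305, 22.695, 27.557)
Round half up → RGB(28, 23, 28)


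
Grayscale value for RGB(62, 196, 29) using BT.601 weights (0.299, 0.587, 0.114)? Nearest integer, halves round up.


Gray = 0.299×R + 0.587×G + 0.114×B
Gray = 0.299×62 + 0.587×196 + 0.114×29
Gray = 18.538 + 115.052 + 3.306
Gray = 136.896 → round half up → 137
Gray = 137


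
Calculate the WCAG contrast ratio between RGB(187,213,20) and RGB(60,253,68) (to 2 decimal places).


Linearize each sRGB channel c=v/255: c/12.92 if c ≤ 0.04045 else ((c+0.055)/1.055)^2.4
L = 0.2126×R_lin + 0.7152×G_lin + 0.0722×B_lin
Color 1 (187,213,20):
  R=187: 187/255≈0.7333 > 0.04045 → ((0.7333+0.055)/1.055)^2.4 ≈ 0.49693
  G=213: 213/255≈0.8353 > 0.04045 → ((0.8353+0.055)/1.055)^2.4 ≈ 0.66539
  B=20: 20/255≈0.0784 > 0.04045 → ((0.0784+0.055)/1.055)^2.4 ≈ 0.00700
  L1 = 0.2126×0.49693 + 0.7152×0.66539 + 0.0722×0.00700 ≈ 0.58204
Color 2 (60,253,68):
  R=60: 60/255≈0.2353 > 0.04045 → ((0.2353+0.055)/1.055)^2.4 ≈ 0.04519
  G=253: 253/255≈0.9922 > 0.04045 → ((0.9922+0.055)/1.055)^2.4 ≈ 0.98225
  B=68: 68/255≈0.2667 > 0.04045 → ((0.2667+0.055)/1.055)^2.4 ≈ 0.05781
  L2 = 0.2126×0.04519 + 0.7152×0.98225 + 0.0722×0.05781 ≈ 0.71629
Lighter = 0.71629, Darker = 0.58204
Ratio = (L_lighter + 0.05) / (L_darker + 0.05)
Ratio = (0.71629 + 0.05) / (0.58204 + 0.05) = 0.76629 / 0.63204 ≈ 1.2124
Ratio ≈ 1.21:1


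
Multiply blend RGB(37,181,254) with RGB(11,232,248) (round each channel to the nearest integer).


Multiply: C = A×B/255, rounded to nearest integer
R: 37×11/255 = 407/255 ≈ 1.596 → 2
G: 181×232/255 = 41992/255 ≈ 164.675 → 165
B: 254×248/255 = 62992/255 ≈ 247.027 → 247
= RGB(2, 165, 247)


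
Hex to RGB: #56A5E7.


56 → 86 (R)
A5 → 165 (G)
E7 → 231 (B)
= RGB(86, 165, 231)


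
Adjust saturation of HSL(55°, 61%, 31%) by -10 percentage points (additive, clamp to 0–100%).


Original S = 61%
Adjustment = -10 percentage points
New S = 61 + (-10) = 51
Clamp to [0, 100] → 51
= HSL(55°, 51%, 31%)


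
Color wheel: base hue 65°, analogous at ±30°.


Base hue: 65°
Left analog: (65 - 30) mod 360 = 35°
Right analog: (65 + 30) mod 360 = 95°
Analogous hues = 35° and 95°


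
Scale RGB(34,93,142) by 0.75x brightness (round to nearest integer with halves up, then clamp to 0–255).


Multiply each channel by 0.75, round half up, clamp to [0, 255]
R: 34×0.75 = 25.5 → round → 26
G: 93×0.75 = 69.75 → round → 70
B: 142×0.75 = 106.5 → round → 107
= RGB(26, 70, 107)


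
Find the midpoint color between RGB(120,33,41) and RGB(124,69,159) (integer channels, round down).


Midpoint: each channel = ⌊(C₁+C₂)/2⌋
R: ⌊(120+124)/2⌋ = 122
G: ⌊(33+69)/2⌋ = 51
B: ⌊(41+159)/2⌋ = 100
= RGB(122, 51, 100)


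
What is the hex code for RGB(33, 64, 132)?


R = 33 → 21 (hex)
G = 64 → 40 (hex)
B = 132 → 84 (hex)
Hex = #214084


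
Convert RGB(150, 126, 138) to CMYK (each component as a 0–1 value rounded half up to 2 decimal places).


R'=150/255≈0.5882, G'=126/255≈0.4941, B'=138/255≈0.5412
K = 1 - max(R',G',B') = 1 - 150/255 = 105/255 = 0.41176… → 0.41
(1-R'-K)/(1-K) simplifies to (max-R)/max with max = 150:
C = (150-150)/150 = 0/150 = 0 → 0.00
M = (150-126)/150 = 24/150 = 0.16 → 0.16
Y = (150-138)/150 = 12/150 = 0.08 → 0.08
= CMYK(0.00, 0.16, 0.08, 0.41)


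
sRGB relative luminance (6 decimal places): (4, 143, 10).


Linearize each channel (sRGB transfer function): c = v/255; c_lin = c/12.92 if c ≤ 0.04045, else ((c+0.055)/1.055)^2.4
  R: 4/255 ≈ 0.015686 ≤ 0.04045 → 0.015686/12.92 ≈ 0.001214
  G: 143/255 ≈ 0.560784 > 0.04045 → ((0.560784+0.055)/1.055)^2.4 ≈ 0.274677
  B: 10/255 ≈ 0.039216 ≤ 0.04045 → 0.039216/12.92 ≈ 0.003035
R_lin = 0.001214, G_lin = 0.274677, B_lin = 0.003035
L = 0.2126×R + 0.7152×G + 0.0722×B
L = 0.2126×0.001214 + 0.7152×0.274677 + 0.0722×0.003035
L ≈ 0.196926


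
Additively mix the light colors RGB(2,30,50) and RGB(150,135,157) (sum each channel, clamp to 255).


Additive: each channel = min(255, C₁+C₂)
R: 2+150 = 152 → 152
G: 30+135 = 165 → 165
B: 50+157 = 207 → 207
= RGB(152, 165, 207)


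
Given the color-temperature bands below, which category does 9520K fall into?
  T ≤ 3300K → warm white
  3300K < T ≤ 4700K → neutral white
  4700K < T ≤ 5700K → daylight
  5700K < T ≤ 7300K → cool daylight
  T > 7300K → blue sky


Temperature: 9520K
9520K > 7300K → blue sky
Classification: blue sky


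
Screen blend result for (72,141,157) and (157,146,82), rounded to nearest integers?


Screen: C = 255 - (255-A)×(255-B)/255, rounded to nearest integer
R: 255 - (255-72)×(255-157)/255 = 255 - 17934/255 ≈ 255 - 70.329 = 184.671 → 185
G: 255 - (255-141)×(255-146)/255 = 255 - 12426/255 ≈ 255 - 48.729 = 206.271 → 206
B: 255 - (255-157)×(255-82)/255 = 255 - 16954/255 ≈ 255 - 66.486 = 188.514 → 189
= RGB(185, 206, 189)


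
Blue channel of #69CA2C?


Color: #69CA2C
R = 69 = 105
G = CA = 202
B = 2C = 44
Blue = 44


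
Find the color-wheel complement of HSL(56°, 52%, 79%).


Complement = opposite side of color wheel = hue + 180°
H' = (56 + 180) mod 360 = 236°
S and L unchanged.
= HSL(236°, 52%, 79%)


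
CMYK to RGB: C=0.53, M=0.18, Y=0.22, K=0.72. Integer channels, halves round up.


R = 255 × (1-C) × (1-K) = 255 × 0.47 × 0.28 = 33.558 → 34
G = 255 × (1-M) × (1-K) = 255 × 0.82 × 0.28 = 58.548 → 59
B = 255 × (1-Y) × (1-K) = 255 × 0.78 × 0.28 = 55.692 → 56
= RGB(34, 59, 56)


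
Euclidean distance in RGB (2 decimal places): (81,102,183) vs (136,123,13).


d = √[(R₁-R₂)² + (G₁-G₂)² + (B₁-B₂)²]
d = √[(81-136)² + (102-123)² + (183-13)²]
d = √[3025 + 441 + 28900]
d = √32366
d ≈ 179.91


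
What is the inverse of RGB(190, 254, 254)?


Invert: (255-R, 255-G, 255-B)
R: 255-190 = 65
G: 255-254 = 1
B: 255-254 = 1
= RGB(65, 1, 1)


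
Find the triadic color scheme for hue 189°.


Triadic: equally spaced at 120° intervals
H1 = 189°
H2 = (189 + 120) mod 360 = 309°
H3 = (189 + 240) mod 360 = 69°
Triadic = 189°, 309°, 69°


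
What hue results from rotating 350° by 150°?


New hue = (H + rotation) mod 360
New hue = (350 + 150) mod 360
= 500 mod 360
= 140°


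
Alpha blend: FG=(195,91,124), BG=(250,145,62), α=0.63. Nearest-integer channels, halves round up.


C = α×F + (1-α)×B, with 1-α = 0.37
R: 0.63×195 + 0.37×250 = 122.85 + 92.50 = 215.35 → 215
G: 0.63×91 + 0.37×145 = 57.33 + 53.65 = 110.98 → 111
B: 0.63×124 + 0.37×62 = 78.12 + 22.94 = 101.06 → 101
= RGB(215, 111, 101)


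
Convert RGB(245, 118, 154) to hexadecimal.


R = 245 → F5 (hex)
G = 118 → 76 (hex)
B = 154 → 9A (hex)
Hex = #F5769A


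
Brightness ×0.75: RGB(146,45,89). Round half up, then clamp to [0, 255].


Multiply each channel by 0.75, round half up, clamp to [0, 255]
R: 146×0.75 = 109.5 → round → 110
G: 45×0.75 = 33.75 → round → 34
B: 89×0.75 = 66.75 → round → 67
= RGB(110, 34, 67)


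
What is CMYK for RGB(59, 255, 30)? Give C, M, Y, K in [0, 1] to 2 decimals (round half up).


R'=59/255≈0.2314, G'=255/255≈1.0000, B'=30/255≈0.1176
K = 1 - max(R',G',B') = 1 - 255/255 = 0/255 = 0 → 0.00
(1-R'-K)/(1-K) simplifies to (max-R)/max with max = 255:
C = (255-59)/255 = 196/255 = 0.76862… → 0.77
M = (255-255)/255 = 0/255 = 0 → 0.00
Y = (255-30)/255 = 225/255 = 0.88235… → 0.88
= CMYK(0.77, 0.00, 0.88, 0.00)


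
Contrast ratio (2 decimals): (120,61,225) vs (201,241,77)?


Linearize each sRGB channel c=v/255: c/12.92 if c ≤ 0.04045 else ((c+0.055)/1.055)^2.4
L = 0.2126×R_lin + 0.7152×G_lin + 0.0722×B_lin
Color 1 (120,61,225):
  R=120: 120/255≈0.4706 > 0.04045 → ((0.4706+0.055)/1.055)^2.4 ≈ 0.18782
  G=61: 61/255≈0.2392 > 0.04045 → ((0.2392+0.055)/1.055)^2.4 ≈ 0.04667
  B=225: 225/255≈0.8824 > 0.04045 → ((0.8824+0.055)/1.055)^2.4 ≈ 0.75294
  L1 = 0.2126×0.18782 + 0.7152×0.04667 + 0.0722×0.75294 ≈ 0.12767
Color 2 (201,241,77):
  R=201: 201/255≈0.7882 > 0.04045 → ((0.7882+0.055)/1.055)^2.4 ≈ 0.58408
  G=241: 241/255≈0.9451 > 0.04045 → ((0.9451+0.055)/1.055)^2.4 ≈ 0.87962
  B=77: 77/255≈0.3020 > 0.04045 → ((0.3020+0.055)/1.055)^2.4 ≈ 0.07421
  L2 = 0.2126×0.58408 + 0.7152×0.87962 + 0.0722×0.07421 ≈ 0.75864
Lighter = 0.75864, Darker = 0.12767
Ratio = (L_lighter + 0.05) / (L_darker + 0.05)
Ratio = (0.75864 + 0.05) / (0.12767 + 0.05) = 0.80864 / 0.17767 ≈ 4.5514
Ratio ≈ 4.55:1


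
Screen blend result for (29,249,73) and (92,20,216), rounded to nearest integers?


Screen: C = 255 - (255-A)×(255-B)/255, rounded to nearest integer
R: 255 - (255-29)×(255-92)/255 = 255 - 36838/255 ≈ 255 - 144.463 = 110.537 → 111
G: 255 - (255-249)×(255-20)/255 = 255 - 1410/255 ≈ 255 - 5.529 = 249.471 → 249
B: 255 - (255-73)×(255-216)/255 = 255 - 7098/255 ≈ 255 - 27.835 = 227.165 → 227
= RGB(111, 249, 227)


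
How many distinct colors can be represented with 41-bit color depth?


Colors = 2^bits = 2^41
= 2,199,023,255,552 colors


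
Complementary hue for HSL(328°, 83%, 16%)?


Complement = opposite side of color wheel = hue + 180°
H' = (328 + 180) mod 360 = 148°
S and L unchanged.
= HSL(148°, 83%, 16%)


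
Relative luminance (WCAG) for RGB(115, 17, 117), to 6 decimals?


Linearize each channel (sRGB transfer function): c = v/255; c_lin = c/12.92 if c ≤ 0.04045, else ((c+0.055)/1.055)^2.4
  R: 115/255 ≈ 0.450980 > 0.04045 → ((0.450980+0.055)/1.055)^2.4 ≈ 0.171441
  G: 17/255 ≈ 0.066667 > 0.04045 → ((0.066667+0.055)/1.055)^2.4 ≈ 0.005605
  B: 117/255 ≈ 0.458824 > 0.04045 → ((0.458824+0.055)/1.055)^2.4 ≈ 0.177888
R_lin = 0.171441, G_lin = 0.005605, B_lin = 0.177888
L = 0.2126×R + 0.7152×G + 0.0722×B
L = 0.2126×0.171441 + 0.7152×0.005605 + 0.0722×0.177888
L ≈ 0.053301


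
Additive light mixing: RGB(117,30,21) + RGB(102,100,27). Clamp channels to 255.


Additive: each channel = min(255, C₁+C₂)
R: 117+102 = 219 → 219
G: 30+100 = 130 → 130
B: 21+27 = 48 → 48
= RGB(219, 130, 48)


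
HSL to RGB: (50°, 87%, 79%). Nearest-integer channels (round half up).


H=50°, S=0.87, L=0.79
C = (1-|2L-1|)×S = (1-|0.58|)×0.87 = 0.3654
H' = H/60 = 50/60 ≈ 0.8333; X = C×(1-|H' mod 2 - 1|) = 0.3045
m = L - C/2 = 0.79 - 0.1827 = 0.6073
Sector ⌊H'⌋ = 0 → (R',G',B') = (0.3654, 0.3045, 0.0)
RGB = ((R'+m)×255, (G'+m)×255, (B'+m)×255) = (248.0385, 232.509, 154.8615)
Round half up → RGB(248, 233, 155)


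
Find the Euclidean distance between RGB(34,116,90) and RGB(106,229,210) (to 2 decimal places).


d = √[(R₁-R₂)² + (G₁-G₂)² + (B₁-B₂)²]
d = √[(34-106)² + (116-229)² + (90-210)²]
d = √[5184 + 12769 + 14400]
d = √32353
d ≈ 179.87


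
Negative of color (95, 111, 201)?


Invert: (255-R, 255-G, 255-B)
R: 255-95 = 160
G: 255-111 = 144
B: 255-201 = 54
= RGB(160, 144, 54)


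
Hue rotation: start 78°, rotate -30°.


New hue = (H + rotation) mod 360
New hue = (78 -30) mod 360
= 48 mod 360
= 48°


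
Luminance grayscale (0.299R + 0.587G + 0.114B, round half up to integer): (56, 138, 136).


Gray = 0.299×R + 0.587×G + 0.114×B
Gray = 0.299×56 + 0.587×138 + 0.114×136
Gray = 16.744 + 81.006 + 15.504
Gray = 113.254 → round half up → 113
Gray = 113


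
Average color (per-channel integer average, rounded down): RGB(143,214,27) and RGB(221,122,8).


Midpoint: each channel = ⌊(C₁+C₂)/2⌋
R: ⌊(143+221)/2⌋ = 182
G: ⌊(214+122)/2⌋ = 168
B: ⌊(27+8)/2⌋ = 17
= RGB(182, 168, 17)


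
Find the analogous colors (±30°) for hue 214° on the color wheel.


Base hue: 214°
Left analog: (214 - 30) mod 360 = 184°
Right analog: (214 + 30) mod 360 = 244°
Analogous hues = 184° and 244°


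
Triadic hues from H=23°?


Triadic: equally spaced at 120° intervals
H1 = 23°
H2 = (23 + 120) mod 360 = 143°
H3 = (23 + 240) mod 360 = 263°
Triadic = 23°, 143°, 263°


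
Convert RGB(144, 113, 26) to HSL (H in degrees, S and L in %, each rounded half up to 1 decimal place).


Normalize: R'=144/255≈0.5647, G'=113/255≈0.4431, B'=26/255≈0.1020
Max=144/255, Min=26/255, Δ=Max-Min=118/255
L = (Max+Min)/2 = (144+26)/510 = 170/510 = 0.33333… → L = 33.3%
L ≤ 0.5 → S = Δ/(Max+Min) = 118/(144+26) = 118/170 = 0.69411… → S = 69.4%
(the 1/255 factors cancel in S and H, so raw channel differences can be used)
Max is R' → H = 60 × (((G-B)/Δ) mod 6) = 60 × (((113-26)/118) mod 6)
  87/118 = 0.7372…
  H = 60 × 0.7372… = 44.237…° → H = 44.2°
= HSL(44.2°, 69.4%, 33.3%)


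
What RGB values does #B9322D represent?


B9 → 185 (R)
32 → 50 (G)
2D → 45 (B)
= RGB(185, 50, 45)


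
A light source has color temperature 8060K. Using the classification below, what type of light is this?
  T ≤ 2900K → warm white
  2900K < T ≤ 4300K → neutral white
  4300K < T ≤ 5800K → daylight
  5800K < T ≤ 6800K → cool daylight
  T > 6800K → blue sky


Temperature: 8060K
8060K > 6800K → blue sky
Classification: blue sky


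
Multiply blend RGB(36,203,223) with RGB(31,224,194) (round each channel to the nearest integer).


Multiply: C = A×B/255, rounded to nearest integer
R: 36×31/255 = 1116/255 ≈ 4.376 → 4
G: 203×224/255 = 45472/255 ≈ 178.322 → 178
B: 223×194/255 = 43262/255 ≈ 169.655 → 170
= RGB(4, 178, 170)


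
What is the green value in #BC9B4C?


Color: #BC9B4C
R = BC = 188
G = 9B = 155
B = 4C = 76
Green = 155


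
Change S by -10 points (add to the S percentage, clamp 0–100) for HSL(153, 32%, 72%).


Original S = 32%
Adjustment = -10 percentage points
New S = 32 + (-10) = 22
Clamp to [0, 100] → 22
= HSL(153°, 22%, 72%)


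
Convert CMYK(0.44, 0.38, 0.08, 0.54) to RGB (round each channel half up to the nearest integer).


R = 255 × (1-C) × (1-K) = 255 × 0.56 × 0.46 = 65.688 → 66
G = 255 × (1-M) × (1-K) = 255 × 0.62 × 0.46 = 72.726 → 73
B = 255 × (1-Y) × (1-K) = 255 × 0.92 × 0.46 = 107.916 → 108
= RGB(66, 73, 108)


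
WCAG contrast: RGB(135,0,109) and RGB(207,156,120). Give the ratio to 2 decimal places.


Linearize each sRGB channel c=v/255: c/12.92 if c ≤ 0.04045 else ((c+0.055)/1.055)^2.4
L = 0.2126×R_lin + 0.7152×G_lin + 0.0722×B_lin
Color 1 (135,0,109):
  R=135: 135/255≈0.5294 > 0.04045 → ((0.5294+0.055)/1.055)^2.4 ≈ 0.24228
  G=0: 0/255≈0.0000 ≤ 0.04045 → 0.0000/12.92 ≈ 0.00000
  B=109: 109/255≈0.4275 > 0.04045 → ((0.4275+0.055)/1.055)^2.4 ≈ 0.15293
  L1 = 0.2126×0.24228 + 0.7152×0.00000 + 0.0722×0.15293 ≈ 0.06255
Color 2 (207,156,120):
  R=207: 207/255≈0.8118 > 0.04045 → ((0.8118+0.055)/1.055)^2.4 ≈ 0.62396
  G=156: 156/255≈0.6118 > 0.04045 → ((0.6118+0.055)/1.055)^2.4 ≈ 0.33245
  B=120: 120/255≈0.4706 > 0.04045 → ((0.4706+0.055)/1.055)^2.4 ≈ 0.18782
  L2 = 0.2126×0.62396 + 0.7152×0.33245 + 0.0722×0.18782 ≈ 0.38398
Lighter = 0.38398, Darker = 0.06255
Ratio = (L_lighter + 0.05) / (L_darker + 0.05)
Ratio = (0.38398 + 0.05) / (0.06255 + 0.05) = 0.43398 / 0.11255 ≈ 3.8559
Ratio ≈ 3.86:1


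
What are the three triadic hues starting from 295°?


Triadic: equally spaced at 120° intervals
H1 = 295°
H2 = (295 + 120) mod 360 = 55°
H3 = (295 + 240) mod 360 = 175°
Triadic = 295°, 55°, 175°


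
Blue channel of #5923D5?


Color: #5923D5
R = 59 = 89
G = 23 = 35
B = D5 = 213
Blue = 213


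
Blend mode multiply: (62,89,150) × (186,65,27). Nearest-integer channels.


Multiply: C = A×B/255, rounded to nearest integer
R: 62×186/255 = 11532/255 ≈ 45.224 → 45
G: 89×65/255 = 5785/255 ≈ 22.686 → 23
B: 150×27/255 = 4050/255 ≈ 15.882 → 16
= RGB(45, 23, 16)


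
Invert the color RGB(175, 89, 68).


Invert: (255-R, 255-G, 255-B)
R: 255-175 = 80
G: 255-89 = 166
B: 255-68 = 187
= RGB(80, 166, 187)


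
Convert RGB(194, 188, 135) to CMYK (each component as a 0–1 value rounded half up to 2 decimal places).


R'=194/255≈0.7608, G'=188/255≈0.7373, B'=135/255≈0.5294
K = 1 - max(R',G',B') = 1 - 194/255 = 61/255 = 0.23921… → 0.24
(1-R'-K)/(1-K) simplifies to (max-R)/max with max = 194:
C = (194-194)/194 = 0/194 = 0 → 0.00
M = (194-188)/194 = 6/194 = 0.03092… → 0.03
Y = (194-135)/194 = 59/194 = 0.30412… → 0.30
= CMYK(0.00, 0.03, 0.30, 0.24)


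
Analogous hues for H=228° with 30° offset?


Base hue: 228°
Left analog: (228 - 30) mod 360 = 198°
Right analog: (228 + 30) mod 360 = 258°
Analogous hues = 198° and 258°


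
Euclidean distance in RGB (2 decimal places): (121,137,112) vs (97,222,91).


d = √[(R₁-R₂)² + (G₁-G₂)² + (B₁-B₂)²]
d = √[(121-97)² + (137-222)² + (112-91)²]
d = √[576 + 7225 + 441]
d = √8242
d ≈ 90.79


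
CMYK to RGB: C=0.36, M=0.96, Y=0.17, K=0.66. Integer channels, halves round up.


R = 255 × (1-C) × (1-K) = 255 × 0.64 × 0.34 = 55.488 → 55
G = 255 × (1-M) × (1-K) = 255 × 0.04 × 0.34 = 3.468 → 3
B = 255 × (1-Y) × (1-K) = 255 × 0.83 × 0.34 = 71.961 → 72
= RGB(55, 3, 72)


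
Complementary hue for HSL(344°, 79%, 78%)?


Complement = opposite side of color wheel = hue + 180°
H' = (344 + 180) mod 360 = 164°
S and L unchanged.
= HSL(164°, 79%, 78%)


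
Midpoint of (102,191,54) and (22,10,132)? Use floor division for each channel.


Midpoint: each channel = ⌊(C₁+C₂)/2⌋
R: ⌊(102+22)/2⌋ = 62
G: ⌊(191+10)/2⌋ = 100
B: ⌊(54+132)/2⌋ = 93
= RGB(62, 100, 93)


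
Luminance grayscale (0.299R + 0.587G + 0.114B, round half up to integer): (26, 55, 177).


Gray = 0.299×R + 0.587×G + 0.114×B
Gray = 0.299×26 + 0.587×55 + 0.114×177
Gray = 7.774 + 32.285 + 20.178
Gray = 60.237 → round half up → 60
Gray = 60


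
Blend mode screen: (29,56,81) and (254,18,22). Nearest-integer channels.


Screen: C = 255 - (255-A)×(255-B)/255, rounded to nearest integer
R: 255 - (255-29)×(255-254)/255 = 255 - 226/255 ≈ 255 - 0.886 = 254.114 → 254
G: 255 - (255-56)×(255-18)/255 = 255 - 47163/255 ≈ 255 - 184.953 = 70.047 → 70
B: 255 - (255-81)×(255-22)/255 = 255 - 40542/255 ≈ 255 - 158.988 = 96.012 → 96
= RGB(254, 70, 96)


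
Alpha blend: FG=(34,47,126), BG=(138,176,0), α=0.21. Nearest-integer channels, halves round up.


C = α×F + (1-α)×B, with 1-α = 0.79
R: 0.21×34 + 0.79×138 = 7.14 + 109.02 = 116.16 → 116
G: 0.21×47 + 0.79×176 = 9.87 + 139.04 = 148.91 → 149
B: 0.21×126 + 0.79×0 = 26.46 + 0.00 = 26.46 → 26
= RGB(116, 149, 26)


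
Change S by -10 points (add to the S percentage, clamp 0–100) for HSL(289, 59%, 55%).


Original S = 59%
Adjustment = -10 percentage points
New S = 59 + (-10) = 49
Clamp to [0, 100] → 49
= HSL(289°, 49%, 55%)


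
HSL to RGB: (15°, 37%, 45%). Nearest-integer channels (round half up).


H=15°, S=0.37, L=0.45
C = (1-|2L-1|)×S = (1-|-0.10|)×0.37 = 0.333
H' = H/60 = 15/60 ≈ 0.2500; X = C×(1-|H' mod 2 - 1|) = 0.08325
m = L - C/2 = 0.45 - 0.1665 = 0.2835
Sector ⌊H'⌋ = 0 → (R',G',B') = (0.333, 0.08325, 0.0)
RGB = ((R'+m)×255, (G'+m)×255, (B'+m)×255) = (157.2075, 93.52125, 72.2925)
Round half up → RGB(157, 94, 72)


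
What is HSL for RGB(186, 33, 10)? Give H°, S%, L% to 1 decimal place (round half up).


Normalize: R'=186/255≈0.7294, G'=33/255≈0.1294, B'=10/255≈0.0392
Max=186/255, Min=10/255, Δ=Max-Min=176/255
L = (Max+Min)/2 = (186+10)/510 = 196/510 = 0.38431… → L = 38.4%
L ≤ 0.5 → S = Δ/(Max+Min) = 176/(186+10) = 176/196 = 0.89795… → S = 89.8%
(the 1/255 factors cancel in S and H, so raw channel differences can be used)
Max is R' → H = 60 × (((G-B)/Δ) mod 6) = 60 × (((33-10)/176) mod 6)
  23/176 = 0.1306…
  H = 60 × 0.1306… = 7.840…° → H = 7.8°
= HSL(7.8°, 89.8%, 38.4%)


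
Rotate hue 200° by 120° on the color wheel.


New hue = (H + rotation) mod 360
New hue = (200 + 120) mod 360
= 320 mod 360
= 320°


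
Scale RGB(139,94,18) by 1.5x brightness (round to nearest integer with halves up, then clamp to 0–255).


Multiply each channel by 1.5, round half up, clamp to [0, 255]
R: 139×1.5 = 208.5 → round → 209
G: 94×1.5 = 141
B: 18×1.5 = 27
= RGB(209, 141, 27)


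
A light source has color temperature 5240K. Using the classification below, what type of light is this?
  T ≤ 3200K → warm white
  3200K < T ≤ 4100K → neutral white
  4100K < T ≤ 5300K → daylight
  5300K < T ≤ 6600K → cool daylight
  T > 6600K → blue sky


Temperature: 5240K
4100K < 5240K ≤ 5300K → daylight
Classification: daylight


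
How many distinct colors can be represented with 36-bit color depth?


Colors = 2^bits = 2^36
= 68,719,476,736 colors


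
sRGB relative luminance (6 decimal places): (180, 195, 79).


Linearize each channel (sRGB transfer function): c = v/255; c_lin = c/12.92 if c ≤ 0.04045, else ((c+0.055)/1.055)^2.4
  R: 180/255 ≈ 0.705882 > 0.04045 → ((0.705882+0.055)/1.055)^2.4 ≈ 0.456411
  G: 195/255 ≈ 0.764706 > 0.04045 → ((0.764706+0.055)/1.055)^2.4 ≈ 0.545724
  B: 79/255 ≈ 0.309804 > 0.04045 → ((0.309804+0.055)/1.055)^2.4 ≈ 0.078187
R_lin = 0.456411, G_lin = 0.545724, B_lin = 0.078187
L = 0.2126×R + 0.7152×G + 0.0722×B
L = 0.2126×0.456411 + 0.7152×0.545724 + 0.0722×0.078187
L ≈ 0.492980


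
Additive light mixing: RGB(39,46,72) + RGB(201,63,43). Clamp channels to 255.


Additive: each channel = min(255, C₁+C₂)
R: 39+201 = 240 → 240
G: 46+63 = 109 → 109
B: 72+43 = 115 → 115
= RGB(240, 109, 115)


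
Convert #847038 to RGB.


84 → 132 (R)
70 → 112 (G)
38 → 56 (B)
= RGB(132, 112, 56)
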